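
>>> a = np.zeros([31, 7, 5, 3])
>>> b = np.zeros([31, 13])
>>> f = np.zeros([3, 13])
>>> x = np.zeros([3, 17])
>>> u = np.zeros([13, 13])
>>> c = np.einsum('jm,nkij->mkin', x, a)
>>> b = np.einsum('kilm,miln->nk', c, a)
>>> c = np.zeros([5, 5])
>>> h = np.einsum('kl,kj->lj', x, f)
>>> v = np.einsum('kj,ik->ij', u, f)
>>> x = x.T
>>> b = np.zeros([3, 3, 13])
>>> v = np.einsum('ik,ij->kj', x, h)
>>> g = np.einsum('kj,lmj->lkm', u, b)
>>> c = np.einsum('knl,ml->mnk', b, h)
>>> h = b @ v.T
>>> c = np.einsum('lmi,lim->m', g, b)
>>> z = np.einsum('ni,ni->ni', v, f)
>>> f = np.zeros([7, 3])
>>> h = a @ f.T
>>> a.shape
(31, 7, 5, 3)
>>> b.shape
(3, 3, 13)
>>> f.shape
(7, 3)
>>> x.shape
(17, 3)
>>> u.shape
(13, 13)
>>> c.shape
(13,)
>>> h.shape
(31, 7, 5, 7)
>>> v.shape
(3, 13)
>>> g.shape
(3, 13, 3)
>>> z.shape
(3, 13)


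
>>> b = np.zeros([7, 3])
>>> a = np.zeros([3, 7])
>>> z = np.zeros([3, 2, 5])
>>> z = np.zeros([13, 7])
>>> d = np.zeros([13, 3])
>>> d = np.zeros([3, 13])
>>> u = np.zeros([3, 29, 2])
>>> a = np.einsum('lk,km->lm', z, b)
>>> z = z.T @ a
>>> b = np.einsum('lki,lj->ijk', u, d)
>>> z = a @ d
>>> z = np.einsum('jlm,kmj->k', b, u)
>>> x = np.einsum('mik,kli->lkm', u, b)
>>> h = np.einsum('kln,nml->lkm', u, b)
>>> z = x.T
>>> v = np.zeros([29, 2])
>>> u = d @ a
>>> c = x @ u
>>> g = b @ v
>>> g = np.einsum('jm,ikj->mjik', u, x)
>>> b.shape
(2, 13, 29)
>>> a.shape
(13, 3)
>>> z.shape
(3, 2, 13)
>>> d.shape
(3, 13)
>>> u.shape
(3, 3)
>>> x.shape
(13, 2, 3)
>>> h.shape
(29, 3, 13)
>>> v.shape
(29, 2)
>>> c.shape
(13, 2, 3)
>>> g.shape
(3, 3, 13, 2)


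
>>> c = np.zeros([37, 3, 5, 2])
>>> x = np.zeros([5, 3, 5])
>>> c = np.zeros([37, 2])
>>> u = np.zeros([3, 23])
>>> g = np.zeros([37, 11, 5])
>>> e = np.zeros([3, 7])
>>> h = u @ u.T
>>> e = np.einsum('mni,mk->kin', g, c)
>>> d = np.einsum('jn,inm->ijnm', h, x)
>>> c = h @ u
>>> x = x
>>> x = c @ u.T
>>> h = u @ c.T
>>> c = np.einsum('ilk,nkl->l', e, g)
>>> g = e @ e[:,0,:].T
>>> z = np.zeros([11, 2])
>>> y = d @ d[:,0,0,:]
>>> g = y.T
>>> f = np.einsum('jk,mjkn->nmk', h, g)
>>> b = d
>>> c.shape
(5,)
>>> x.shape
(3, 3)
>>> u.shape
(3, 23)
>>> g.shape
(5, 3, 3, 5)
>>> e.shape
(2, 5, 11)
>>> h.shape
(3, 3)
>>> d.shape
(5, 3, 3, 5)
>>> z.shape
(11, 2)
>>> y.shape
(5, 3, 3, 5)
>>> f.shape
(5, 5, 3)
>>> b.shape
(5, 3, 3, 5)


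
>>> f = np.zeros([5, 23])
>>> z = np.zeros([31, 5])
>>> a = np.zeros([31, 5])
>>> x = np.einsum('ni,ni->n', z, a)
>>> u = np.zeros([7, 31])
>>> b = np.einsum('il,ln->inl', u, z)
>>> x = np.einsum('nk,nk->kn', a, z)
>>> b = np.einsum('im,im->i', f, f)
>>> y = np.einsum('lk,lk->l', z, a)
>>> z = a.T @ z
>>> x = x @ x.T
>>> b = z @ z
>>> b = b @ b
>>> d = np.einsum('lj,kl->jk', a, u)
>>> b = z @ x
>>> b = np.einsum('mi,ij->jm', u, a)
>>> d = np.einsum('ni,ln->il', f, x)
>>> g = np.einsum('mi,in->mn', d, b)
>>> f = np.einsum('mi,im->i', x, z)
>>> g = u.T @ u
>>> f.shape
(5,)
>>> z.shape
(5, 5)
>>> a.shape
(31, 5)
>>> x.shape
(5, 5)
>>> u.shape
(7, 31)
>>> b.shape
(5, 7)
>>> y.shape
(31,)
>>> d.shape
(23, 5)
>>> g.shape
(31, 31)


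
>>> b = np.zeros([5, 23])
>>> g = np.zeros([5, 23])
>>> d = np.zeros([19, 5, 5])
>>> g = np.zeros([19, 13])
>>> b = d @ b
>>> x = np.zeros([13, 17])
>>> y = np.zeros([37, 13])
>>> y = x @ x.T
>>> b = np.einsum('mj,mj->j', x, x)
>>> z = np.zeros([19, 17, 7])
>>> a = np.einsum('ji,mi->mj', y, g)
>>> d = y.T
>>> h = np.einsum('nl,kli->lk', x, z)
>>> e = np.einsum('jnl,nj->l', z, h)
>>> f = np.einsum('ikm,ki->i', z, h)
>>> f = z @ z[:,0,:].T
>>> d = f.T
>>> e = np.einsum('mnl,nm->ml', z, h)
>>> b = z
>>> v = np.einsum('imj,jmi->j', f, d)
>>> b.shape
(19, 17, 7)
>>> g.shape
(19, 13)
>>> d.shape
(19, 17, 19)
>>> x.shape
(13, 17)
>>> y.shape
(13, 13)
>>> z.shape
(19, 17, 7)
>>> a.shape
(19, 13)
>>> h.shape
(17, 19)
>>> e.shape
(19, 7)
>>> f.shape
(19, 17, 19)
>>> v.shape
(19,)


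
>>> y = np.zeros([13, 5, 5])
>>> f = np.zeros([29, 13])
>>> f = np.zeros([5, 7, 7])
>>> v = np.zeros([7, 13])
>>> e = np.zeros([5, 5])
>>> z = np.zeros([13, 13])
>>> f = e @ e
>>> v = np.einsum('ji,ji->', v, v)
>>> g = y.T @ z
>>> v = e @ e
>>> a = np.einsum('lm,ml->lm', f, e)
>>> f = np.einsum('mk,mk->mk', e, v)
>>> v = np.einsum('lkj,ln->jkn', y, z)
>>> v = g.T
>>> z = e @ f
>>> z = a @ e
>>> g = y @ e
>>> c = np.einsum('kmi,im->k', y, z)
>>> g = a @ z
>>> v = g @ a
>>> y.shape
(13, 5, 5)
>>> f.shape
(5, 5)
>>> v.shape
(5, 5)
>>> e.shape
(5, 5)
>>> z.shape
(5, 5)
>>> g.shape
(5, 5)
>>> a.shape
(5, 5)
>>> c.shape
(13,)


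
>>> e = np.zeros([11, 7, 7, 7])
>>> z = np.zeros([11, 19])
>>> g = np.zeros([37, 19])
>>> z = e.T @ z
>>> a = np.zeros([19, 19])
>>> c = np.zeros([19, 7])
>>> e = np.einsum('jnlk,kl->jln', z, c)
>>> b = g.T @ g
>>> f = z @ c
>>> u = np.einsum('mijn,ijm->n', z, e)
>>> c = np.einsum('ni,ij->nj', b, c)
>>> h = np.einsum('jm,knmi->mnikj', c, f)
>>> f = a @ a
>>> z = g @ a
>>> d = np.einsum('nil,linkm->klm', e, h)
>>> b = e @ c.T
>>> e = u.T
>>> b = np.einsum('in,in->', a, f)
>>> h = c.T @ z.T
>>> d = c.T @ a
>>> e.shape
(19,)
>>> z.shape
(37, 19)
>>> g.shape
(37, 19)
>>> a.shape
(19, 19)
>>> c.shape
(19, 7)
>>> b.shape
()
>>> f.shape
(19, 19)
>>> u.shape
(19,)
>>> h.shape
(7, 37)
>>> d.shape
(7, 19)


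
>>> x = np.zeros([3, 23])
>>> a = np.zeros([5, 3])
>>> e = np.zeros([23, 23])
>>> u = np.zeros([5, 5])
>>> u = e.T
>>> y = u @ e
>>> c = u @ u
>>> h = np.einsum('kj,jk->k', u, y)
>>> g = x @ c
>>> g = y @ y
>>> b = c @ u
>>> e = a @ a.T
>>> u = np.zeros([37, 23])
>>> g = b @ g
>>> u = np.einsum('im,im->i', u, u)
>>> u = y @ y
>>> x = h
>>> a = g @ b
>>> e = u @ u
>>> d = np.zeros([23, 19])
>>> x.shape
(23,)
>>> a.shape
(23, 23)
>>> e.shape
(23, 23)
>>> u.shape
(23, 23)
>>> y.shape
(23, 23)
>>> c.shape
(23, 23)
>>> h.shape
(23,)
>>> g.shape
(23, 23)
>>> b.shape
(23, 23)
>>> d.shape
(23, 19)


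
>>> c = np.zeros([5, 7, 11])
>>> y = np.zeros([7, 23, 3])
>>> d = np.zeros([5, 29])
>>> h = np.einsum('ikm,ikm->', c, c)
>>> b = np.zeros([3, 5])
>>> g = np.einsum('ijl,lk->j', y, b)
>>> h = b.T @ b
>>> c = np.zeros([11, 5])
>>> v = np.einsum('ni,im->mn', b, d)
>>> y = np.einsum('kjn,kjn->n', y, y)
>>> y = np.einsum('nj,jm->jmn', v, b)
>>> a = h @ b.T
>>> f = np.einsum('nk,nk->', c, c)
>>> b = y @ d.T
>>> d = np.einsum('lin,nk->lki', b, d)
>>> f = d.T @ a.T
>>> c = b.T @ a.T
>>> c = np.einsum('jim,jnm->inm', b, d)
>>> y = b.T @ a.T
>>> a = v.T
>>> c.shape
(5, 29, 5)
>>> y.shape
(5, 5, 5)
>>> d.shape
(3, 29, 5)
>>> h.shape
(5, 5)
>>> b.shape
(3, 5, 5)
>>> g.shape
(23,)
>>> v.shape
(29, 3)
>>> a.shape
(3, 29)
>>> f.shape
(5, 29, 5)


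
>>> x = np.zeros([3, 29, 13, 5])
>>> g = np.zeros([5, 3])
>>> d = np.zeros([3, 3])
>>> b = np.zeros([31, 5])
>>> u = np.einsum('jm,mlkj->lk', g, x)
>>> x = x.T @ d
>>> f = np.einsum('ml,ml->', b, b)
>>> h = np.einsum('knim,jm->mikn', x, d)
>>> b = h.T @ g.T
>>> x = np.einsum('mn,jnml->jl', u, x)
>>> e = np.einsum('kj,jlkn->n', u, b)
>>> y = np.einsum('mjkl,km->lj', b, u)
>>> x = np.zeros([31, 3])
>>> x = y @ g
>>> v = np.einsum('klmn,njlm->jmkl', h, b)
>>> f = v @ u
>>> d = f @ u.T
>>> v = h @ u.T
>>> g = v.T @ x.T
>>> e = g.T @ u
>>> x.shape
(5, 3)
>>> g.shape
(29, 5, 29, 5)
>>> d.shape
(5, 5, 3, 29)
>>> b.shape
(13, 5, 29, 5)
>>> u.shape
(29, 13)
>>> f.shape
(5, 5, 3, 13)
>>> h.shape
(3, 29, 5, 13)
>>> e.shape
(5, 29, 5, 13)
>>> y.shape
(5, 5)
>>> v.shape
(3, 29, 5, 29)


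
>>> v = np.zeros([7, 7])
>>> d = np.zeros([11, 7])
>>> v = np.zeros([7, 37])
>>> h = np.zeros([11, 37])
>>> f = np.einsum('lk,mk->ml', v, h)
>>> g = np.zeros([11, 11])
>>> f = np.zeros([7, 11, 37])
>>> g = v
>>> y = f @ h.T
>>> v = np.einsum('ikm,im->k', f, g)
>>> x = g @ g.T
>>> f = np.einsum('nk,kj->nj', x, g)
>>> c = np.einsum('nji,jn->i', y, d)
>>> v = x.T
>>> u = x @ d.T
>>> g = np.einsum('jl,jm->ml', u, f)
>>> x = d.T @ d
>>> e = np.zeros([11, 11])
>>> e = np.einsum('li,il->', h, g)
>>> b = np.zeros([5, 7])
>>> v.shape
(7, 7)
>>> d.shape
(11, 7)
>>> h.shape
(11, 37)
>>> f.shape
(7, 37)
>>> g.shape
(37, 11)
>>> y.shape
(7, 11, 11)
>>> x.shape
(7, 7)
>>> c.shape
(11,)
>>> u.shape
(7, 11)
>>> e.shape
()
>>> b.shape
(5, 7)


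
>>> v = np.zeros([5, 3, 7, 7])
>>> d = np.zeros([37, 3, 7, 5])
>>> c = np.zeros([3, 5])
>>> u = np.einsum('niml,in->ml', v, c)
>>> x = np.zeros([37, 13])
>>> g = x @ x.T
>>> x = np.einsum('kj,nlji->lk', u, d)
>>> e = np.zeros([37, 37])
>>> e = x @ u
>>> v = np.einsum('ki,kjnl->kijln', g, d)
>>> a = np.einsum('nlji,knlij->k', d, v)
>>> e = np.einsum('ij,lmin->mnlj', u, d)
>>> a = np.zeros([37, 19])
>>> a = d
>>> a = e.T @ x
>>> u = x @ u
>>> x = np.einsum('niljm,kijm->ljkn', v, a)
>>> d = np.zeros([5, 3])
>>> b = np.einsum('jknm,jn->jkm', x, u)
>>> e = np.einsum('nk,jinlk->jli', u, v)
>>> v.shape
(37, 37, 3, 5, 7)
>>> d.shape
(5, 3)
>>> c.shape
(3, 5)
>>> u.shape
(3, 7)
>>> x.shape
(3, 5, 7, 37)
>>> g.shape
(37, 37)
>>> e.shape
(37, 5, 37)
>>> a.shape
(7, 37, 5, 7)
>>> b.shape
(3, 5, 37)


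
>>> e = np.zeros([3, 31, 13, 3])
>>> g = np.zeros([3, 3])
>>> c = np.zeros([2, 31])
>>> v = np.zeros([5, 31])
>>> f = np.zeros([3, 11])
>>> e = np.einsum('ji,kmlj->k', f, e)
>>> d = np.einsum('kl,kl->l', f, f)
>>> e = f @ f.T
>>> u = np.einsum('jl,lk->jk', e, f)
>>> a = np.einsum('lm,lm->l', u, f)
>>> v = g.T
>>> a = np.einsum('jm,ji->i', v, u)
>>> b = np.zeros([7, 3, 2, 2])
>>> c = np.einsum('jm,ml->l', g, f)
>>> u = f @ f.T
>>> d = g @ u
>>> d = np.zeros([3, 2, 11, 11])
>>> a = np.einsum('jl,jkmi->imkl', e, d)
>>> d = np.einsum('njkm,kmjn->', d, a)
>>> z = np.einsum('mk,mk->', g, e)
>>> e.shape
(3, 3)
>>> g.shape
(3, 3)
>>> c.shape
(11,)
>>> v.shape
(3, 3)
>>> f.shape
(3, 11)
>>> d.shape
()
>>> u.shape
(3, 3)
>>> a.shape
(11, 11, 2, 3)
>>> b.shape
(7, 3, 2, 2)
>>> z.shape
()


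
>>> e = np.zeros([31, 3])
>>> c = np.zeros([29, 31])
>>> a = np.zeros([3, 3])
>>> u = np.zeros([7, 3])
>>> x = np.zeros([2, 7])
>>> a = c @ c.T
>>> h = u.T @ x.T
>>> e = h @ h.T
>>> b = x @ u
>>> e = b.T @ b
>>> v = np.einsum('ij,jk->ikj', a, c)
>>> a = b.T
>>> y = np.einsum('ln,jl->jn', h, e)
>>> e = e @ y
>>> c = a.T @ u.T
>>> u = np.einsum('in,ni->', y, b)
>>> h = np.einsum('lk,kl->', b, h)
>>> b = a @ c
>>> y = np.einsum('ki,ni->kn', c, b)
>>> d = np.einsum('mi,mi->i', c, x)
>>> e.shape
(3, 2)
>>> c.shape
(2, 7)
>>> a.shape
(3, 2)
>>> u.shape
()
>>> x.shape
(2, 7)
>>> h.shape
()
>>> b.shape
(3, 7)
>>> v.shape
(29, 31, 29)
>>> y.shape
(2, 3)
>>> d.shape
(7,)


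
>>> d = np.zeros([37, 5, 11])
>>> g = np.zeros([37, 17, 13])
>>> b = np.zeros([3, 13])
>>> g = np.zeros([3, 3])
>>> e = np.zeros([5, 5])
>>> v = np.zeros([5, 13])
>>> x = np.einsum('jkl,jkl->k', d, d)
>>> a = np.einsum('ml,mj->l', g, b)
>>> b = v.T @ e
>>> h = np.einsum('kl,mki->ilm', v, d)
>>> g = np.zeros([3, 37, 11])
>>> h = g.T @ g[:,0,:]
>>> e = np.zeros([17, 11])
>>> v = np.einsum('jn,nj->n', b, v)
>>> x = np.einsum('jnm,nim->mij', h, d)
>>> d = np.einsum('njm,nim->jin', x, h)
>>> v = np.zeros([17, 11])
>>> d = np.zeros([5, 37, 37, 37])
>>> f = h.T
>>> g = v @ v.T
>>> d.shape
(5, 37, 37, 37)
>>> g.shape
(17, 17)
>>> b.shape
(13, 5)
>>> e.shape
(17, 11)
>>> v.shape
(17, 11)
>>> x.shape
(11, 5, 11)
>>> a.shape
(3,)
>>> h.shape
(11, 37, 11)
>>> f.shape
(11, 37, 11)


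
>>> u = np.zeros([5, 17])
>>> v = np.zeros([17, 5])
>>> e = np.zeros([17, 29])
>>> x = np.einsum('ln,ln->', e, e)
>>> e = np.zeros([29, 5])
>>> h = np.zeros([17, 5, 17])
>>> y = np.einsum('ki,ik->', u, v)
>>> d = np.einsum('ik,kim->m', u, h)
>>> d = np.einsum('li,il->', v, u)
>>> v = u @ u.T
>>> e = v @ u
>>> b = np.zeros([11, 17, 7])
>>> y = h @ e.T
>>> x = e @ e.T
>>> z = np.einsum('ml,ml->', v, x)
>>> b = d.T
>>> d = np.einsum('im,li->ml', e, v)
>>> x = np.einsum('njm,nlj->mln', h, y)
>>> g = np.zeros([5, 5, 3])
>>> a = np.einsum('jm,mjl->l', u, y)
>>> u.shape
(5, 17)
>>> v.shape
(5, 5)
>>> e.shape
(5, 17)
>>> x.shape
(17, 5, 17)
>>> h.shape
(17, 5, 17)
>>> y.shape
(17, 5, 5)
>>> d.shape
(17, 5)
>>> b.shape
()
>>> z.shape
()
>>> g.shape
(5, 5, 3)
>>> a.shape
(5,)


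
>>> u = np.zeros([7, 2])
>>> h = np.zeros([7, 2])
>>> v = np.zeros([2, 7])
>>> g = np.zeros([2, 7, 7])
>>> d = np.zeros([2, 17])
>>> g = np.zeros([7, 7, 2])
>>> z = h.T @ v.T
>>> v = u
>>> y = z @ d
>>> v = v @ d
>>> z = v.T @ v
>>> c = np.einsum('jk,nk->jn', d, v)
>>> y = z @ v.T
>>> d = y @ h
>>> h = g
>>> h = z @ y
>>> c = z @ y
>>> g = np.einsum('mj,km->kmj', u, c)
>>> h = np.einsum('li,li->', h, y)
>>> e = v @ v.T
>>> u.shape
(7, 2)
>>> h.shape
()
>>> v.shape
(7, 17)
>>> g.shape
(17, 7, 2)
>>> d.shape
(17, 2)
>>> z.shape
(17, 17)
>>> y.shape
(17, 7)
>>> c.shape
(17, 7)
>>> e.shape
(7, 7)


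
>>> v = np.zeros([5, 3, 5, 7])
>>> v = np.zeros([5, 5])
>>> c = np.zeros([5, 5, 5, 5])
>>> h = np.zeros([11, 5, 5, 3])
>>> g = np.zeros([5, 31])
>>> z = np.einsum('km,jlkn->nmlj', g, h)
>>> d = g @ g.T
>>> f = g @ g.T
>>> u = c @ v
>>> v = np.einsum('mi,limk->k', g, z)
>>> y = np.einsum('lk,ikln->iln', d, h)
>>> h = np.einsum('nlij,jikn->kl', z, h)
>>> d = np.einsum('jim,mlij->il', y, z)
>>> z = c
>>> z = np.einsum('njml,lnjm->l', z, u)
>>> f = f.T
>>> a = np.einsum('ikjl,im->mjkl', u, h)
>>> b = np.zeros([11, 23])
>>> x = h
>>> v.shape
(11,)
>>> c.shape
(5, 5, 5, 5)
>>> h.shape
(5, 31)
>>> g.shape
(5, 31)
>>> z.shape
(5,)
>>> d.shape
(5, 31)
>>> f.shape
(5, 5)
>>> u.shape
(5, 5, 5, 5)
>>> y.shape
(11, 5, 3)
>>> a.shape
(31, 5, 5, 5)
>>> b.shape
(11, 23)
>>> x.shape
(5, 31)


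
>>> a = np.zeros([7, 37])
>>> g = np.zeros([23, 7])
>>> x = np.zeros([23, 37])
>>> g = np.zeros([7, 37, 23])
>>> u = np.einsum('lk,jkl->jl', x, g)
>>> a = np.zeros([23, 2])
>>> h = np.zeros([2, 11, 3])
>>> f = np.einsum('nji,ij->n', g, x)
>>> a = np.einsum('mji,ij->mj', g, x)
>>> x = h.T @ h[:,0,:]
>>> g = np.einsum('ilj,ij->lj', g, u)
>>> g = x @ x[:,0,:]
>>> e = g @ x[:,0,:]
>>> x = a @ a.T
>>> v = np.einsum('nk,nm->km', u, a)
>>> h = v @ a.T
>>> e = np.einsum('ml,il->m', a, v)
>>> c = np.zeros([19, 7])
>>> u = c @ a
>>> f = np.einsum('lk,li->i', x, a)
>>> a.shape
(7, 37)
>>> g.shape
(3, 11, 3)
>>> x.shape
(7, 7)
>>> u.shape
(19, 37)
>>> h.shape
(23, 7)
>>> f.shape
(37,)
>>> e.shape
(7,)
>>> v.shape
(23, 37)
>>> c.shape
(19, 7)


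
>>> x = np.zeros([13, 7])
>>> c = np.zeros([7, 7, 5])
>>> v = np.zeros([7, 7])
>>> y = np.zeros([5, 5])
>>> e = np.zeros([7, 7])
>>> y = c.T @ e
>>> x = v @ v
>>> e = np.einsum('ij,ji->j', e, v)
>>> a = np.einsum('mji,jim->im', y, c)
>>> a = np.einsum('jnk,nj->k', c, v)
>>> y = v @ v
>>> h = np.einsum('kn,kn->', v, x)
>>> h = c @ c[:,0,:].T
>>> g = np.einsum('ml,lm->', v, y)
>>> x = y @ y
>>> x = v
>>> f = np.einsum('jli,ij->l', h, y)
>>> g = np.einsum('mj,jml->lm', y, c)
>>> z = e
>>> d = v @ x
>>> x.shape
(7, 7)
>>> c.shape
(7, 7, 5)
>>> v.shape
(7, 7)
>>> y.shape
(7, 7)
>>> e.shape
(7,)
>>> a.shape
(5,)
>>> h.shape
(7, 7, 7)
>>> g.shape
(5, 7)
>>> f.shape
(7,)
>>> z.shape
(7,)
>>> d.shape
(7, 7)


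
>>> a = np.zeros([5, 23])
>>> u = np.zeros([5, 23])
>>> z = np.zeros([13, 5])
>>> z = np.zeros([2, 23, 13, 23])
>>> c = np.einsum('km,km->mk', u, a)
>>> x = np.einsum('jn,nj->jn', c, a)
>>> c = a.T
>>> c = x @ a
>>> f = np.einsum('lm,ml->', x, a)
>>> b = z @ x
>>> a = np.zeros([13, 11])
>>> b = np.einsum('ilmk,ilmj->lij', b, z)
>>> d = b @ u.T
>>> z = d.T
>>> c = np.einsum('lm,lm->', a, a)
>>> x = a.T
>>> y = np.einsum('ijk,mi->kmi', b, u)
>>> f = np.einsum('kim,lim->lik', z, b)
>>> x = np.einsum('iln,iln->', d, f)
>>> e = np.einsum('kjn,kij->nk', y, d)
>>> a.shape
(13, 11)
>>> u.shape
(5, 23)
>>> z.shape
(5, 2, 23)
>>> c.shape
()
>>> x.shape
()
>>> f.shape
(23, 2, 5)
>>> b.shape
(23, 2, 23)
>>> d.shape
(23, 2, 5)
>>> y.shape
(23, 5, 23)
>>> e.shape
(23, 23)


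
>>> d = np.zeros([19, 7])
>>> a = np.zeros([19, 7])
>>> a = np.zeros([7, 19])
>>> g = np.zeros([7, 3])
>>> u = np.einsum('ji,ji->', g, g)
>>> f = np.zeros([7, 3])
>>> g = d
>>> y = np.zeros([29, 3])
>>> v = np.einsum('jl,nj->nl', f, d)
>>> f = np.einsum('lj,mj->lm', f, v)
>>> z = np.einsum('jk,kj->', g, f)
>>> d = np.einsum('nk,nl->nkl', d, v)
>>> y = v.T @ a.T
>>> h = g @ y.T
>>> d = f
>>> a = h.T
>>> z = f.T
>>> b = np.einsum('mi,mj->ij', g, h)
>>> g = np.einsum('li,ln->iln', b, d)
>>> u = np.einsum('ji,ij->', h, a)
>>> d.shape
(7, 19)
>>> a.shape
(3, 19)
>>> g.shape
(3, 7, 19)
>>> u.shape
()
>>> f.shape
(7, 19)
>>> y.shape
(3, 7)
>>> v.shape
(19, 3)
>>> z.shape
(19, 7)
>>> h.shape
(19, 3)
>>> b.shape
(7, 3)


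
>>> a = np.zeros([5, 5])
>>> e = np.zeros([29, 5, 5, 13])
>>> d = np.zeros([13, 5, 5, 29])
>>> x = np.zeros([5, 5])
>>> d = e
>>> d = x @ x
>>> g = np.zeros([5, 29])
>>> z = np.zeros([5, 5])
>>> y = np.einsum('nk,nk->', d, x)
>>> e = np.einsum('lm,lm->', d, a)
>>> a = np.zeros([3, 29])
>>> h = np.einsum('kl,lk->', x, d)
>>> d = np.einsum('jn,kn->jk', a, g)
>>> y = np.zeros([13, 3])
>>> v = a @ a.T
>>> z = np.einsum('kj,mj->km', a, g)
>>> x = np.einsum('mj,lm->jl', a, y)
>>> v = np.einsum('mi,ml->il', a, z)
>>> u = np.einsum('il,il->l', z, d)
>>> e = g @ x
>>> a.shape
(3, 29)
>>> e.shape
(5, 13)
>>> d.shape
(3, 5)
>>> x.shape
(29, 13)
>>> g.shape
(5, 29)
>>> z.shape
(3, 5)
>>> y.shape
(13, 3)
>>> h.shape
()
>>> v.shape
(29, 5)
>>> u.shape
(5,)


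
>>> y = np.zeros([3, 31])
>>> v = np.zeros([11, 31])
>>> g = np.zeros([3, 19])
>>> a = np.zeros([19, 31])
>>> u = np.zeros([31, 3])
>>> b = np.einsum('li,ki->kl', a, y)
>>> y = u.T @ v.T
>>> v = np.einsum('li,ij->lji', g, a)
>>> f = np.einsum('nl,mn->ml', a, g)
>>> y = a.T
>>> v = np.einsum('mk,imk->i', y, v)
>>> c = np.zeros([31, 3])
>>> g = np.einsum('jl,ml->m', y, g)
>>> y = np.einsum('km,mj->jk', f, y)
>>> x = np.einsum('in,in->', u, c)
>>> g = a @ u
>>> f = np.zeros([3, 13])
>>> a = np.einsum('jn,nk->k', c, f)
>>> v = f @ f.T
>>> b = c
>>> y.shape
(19, 3)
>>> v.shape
(3, 3)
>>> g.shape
(19, 3)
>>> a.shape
(13,)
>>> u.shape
(31, 3)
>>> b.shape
(31, 3)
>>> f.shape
(3, 13)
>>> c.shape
(31, 3)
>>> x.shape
()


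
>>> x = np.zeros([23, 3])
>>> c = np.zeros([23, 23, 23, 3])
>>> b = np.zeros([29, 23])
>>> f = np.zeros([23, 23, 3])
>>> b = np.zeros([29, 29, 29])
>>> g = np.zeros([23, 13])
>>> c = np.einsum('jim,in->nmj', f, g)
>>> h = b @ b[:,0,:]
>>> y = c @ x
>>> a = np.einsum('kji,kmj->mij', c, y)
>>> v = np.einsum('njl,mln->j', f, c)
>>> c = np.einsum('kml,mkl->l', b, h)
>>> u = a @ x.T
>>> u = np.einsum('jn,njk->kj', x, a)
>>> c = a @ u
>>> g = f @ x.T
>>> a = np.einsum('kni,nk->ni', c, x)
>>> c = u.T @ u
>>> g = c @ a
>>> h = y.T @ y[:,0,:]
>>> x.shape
(23, 3)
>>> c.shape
(23, 23)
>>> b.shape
(29, 29, 29)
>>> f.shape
(23, 23, 3)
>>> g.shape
(23, 23)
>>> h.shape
(3, 3, 3)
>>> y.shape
(13, 3, 3)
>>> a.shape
(23, 23)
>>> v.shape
(23,)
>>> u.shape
(3, 23)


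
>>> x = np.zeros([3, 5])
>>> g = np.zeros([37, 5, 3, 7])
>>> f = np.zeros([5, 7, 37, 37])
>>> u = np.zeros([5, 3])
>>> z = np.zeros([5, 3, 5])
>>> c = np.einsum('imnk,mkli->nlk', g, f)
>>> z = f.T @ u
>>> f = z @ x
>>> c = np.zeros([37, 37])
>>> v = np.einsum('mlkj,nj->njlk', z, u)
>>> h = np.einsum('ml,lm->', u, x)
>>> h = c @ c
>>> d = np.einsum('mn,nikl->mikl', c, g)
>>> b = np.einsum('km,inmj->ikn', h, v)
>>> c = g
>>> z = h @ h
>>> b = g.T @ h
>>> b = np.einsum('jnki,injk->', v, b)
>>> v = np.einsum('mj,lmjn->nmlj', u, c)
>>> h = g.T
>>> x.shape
(3, 5)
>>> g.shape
(37, 5, 3, 7)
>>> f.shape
(37, 37, 7, 5)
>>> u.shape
(5, 3)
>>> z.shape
(37, 37)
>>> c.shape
(37, 5, 3, 7)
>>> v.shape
(7, 5, 37, 3)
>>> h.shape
(7, 3, 5, 37)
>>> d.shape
(37, 5, 3, 7)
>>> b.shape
()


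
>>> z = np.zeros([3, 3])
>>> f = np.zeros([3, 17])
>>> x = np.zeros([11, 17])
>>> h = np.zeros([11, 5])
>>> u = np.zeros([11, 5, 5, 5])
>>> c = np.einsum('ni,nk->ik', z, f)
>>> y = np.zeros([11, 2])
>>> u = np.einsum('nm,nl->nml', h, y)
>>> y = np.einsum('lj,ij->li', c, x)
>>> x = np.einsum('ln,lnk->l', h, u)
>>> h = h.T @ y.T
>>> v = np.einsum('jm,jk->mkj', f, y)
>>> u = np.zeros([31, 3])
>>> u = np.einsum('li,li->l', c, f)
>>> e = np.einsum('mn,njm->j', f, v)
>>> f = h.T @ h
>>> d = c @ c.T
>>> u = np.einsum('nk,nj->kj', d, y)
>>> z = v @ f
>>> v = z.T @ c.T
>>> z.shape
(17, 11, 3)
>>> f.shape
(3, 3)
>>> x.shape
(11,)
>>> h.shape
(5, 3)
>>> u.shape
(3, 11)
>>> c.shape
(3, 17)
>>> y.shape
(3, 11)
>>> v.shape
(3, 11, 3)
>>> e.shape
(11,)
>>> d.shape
(3, 3)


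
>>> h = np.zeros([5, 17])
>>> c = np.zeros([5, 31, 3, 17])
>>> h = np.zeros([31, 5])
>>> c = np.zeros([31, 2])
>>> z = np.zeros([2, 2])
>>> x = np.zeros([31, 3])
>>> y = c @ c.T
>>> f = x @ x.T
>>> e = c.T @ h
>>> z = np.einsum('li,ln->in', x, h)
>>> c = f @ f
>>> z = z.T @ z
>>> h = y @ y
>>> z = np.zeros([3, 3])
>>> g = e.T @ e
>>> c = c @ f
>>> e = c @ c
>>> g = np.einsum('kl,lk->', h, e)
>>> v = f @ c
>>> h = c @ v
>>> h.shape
(31, 31)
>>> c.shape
(31, 31)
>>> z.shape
(3, 3)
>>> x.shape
(31, 3)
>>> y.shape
(31, 31)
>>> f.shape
(31, 31)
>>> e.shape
(31, 31)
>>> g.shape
()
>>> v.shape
(31, 31)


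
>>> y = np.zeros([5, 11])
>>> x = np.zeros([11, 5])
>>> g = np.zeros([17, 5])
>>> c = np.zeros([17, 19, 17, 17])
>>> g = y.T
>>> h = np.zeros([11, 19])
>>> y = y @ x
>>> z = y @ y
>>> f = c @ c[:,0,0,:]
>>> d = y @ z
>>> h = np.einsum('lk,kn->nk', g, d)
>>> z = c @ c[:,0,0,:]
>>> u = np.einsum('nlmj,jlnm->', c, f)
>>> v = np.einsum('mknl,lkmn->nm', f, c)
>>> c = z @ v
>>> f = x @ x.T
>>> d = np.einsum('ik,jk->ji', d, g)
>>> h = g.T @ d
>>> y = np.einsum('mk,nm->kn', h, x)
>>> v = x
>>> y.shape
(5, 11)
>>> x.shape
(11, 5)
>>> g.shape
(11, 5)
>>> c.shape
(17, 19, 17, 17)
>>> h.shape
(5, 5)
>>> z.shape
(17, 19, 17, 17)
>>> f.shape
(11, 11)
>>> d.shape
(11, 5)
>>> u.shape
()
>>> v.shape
(11, 5)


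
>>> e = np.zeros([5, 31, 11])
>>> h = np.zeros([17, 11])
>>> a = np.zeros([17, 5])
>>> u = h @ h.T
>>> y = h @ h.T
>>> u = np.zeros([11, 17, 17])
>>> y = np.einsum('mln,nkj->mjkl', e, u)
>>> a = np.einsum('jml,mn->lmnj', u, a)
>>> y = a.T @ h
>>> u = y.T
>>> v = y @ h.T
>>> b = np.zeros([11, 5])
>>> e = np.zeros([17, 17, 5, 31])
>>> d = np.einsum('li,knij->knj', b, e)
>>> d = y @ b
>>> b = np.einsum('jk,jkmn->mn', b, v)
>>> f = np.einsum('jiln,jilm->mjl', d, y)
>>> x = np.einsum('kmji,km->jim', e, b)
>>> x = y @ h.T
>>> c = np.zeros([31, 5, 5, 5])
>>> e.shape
(17, 17, 5, 31)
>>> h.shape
(17, 11)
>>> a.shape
(17, 17, 5, 11)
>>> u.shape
(11, 17, 5, 11)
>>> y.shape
(11, 5, 17, 11)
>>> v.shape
(11, 5, 17, 17)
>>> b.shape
(17, 17)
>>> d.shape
(11, 5, 17, 5)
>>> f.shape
(11, 11, 17)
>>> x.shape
(11, 5, 17, 17)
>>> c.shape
(31, 5, 5, 5)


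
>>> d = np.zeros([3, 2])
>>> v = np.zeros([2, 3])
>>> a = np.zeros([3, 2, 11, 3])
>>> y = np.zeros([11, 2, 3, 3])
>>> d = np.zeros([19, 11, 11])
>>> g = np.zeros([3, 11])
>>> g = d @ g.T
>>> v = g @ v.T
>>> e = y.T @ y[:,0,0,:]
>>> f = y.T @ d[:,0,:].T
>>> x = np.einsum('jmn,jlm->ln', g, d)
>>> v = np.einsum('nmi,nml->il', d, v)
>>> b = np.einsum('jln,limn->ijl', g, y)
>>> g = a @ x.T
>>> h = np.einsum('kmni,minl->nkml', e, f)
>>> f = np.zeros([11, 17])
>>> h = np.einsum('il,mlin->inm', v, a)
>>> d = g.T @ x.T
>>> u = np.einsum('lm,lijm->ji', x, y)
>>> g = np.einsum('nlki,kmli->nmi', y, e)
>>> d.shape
(11, 11, 2, 11)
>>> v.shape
(11, 2)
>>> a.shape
(3, 2, 11, 3)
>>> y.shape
(11, 2, 3, 3)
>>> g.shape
(11, 3, 3)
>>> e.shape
(3, 3, 2, 3)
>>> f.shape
(11, 17)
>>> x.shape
(11, 3)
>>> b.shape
(2, 19, 11)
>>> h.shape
(11, 3, 3)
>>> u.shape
(3, 2)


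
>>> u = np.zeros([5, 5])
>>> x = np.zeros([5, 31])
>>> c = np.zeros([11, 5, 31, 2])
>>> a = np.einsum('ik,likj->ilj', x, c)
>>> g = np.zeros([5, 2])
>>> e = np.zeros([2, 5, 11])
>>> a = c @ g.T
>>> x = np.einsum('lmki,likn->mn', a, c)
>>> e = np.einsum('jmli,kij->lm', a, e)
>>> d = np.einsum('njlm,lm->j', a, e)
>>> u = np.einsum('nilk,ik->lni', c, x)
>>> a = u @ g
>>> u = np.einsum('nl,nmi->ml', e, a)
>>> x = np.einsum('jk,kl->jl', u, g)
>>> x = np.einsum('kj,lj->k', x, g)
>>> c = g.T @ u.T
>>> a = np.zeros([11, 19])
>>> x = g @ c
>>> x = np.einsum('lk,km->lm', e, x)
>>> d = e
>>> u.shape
(11, 5)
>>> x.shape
(31, 11)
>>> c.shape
(2, 11)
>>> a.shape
(11, 19)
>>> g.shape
(5, 2)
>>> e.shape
(31, 5)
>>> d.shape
(31, 5)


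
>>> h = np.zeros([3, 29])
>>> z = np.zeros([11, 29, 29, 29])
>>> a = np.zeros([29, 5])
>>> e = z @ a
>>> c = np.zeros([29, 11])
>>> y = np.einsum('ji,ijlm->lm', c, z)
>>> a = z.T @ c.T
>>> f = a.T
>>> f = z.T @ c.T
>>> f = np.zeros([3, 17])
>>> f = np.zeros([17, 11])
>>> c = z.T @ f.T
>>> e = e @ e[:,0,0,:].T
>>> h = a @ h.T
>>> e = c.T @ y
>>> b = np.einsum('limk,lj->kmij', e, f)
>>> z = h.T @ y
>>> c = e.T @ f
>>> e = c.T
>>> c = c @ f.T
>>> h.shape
(29, 29, 29, 3)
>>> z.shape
(3, 29, 29, 29)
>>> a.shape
(29, 29, 29, 29)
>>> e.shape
(11, 29, 29, 29)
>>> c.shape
(29, 29, 29, 17)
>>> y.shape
(29, 29)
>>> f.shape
(17, 11)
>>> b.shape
(29, 29, 29, 11)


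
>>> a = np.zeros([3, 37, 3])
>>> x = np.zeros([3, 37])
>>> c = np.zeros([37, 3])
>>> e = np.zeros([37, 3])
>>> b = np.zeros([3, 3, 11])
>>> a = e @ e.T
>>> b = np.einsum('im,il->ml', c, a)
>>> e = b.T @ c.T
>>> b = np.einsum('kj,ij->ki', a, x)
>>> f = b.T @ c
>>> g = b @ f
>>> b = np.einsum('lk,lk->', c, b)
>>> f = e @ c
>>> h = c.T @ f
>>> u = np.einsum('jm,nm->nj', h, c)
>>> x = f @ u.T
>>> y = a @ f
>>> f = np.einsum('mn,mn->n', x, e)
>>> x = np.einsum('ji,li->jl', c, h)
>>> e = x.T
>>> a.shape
(37, 37)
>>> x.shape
(37, 3)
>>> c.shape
(37, 3)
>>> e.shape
(3, 37)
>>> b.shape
()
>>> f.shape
(37,)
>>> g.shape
(37, 3)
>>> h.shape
(3, 3)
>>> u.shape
(37, 3)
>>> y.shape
(37, 3)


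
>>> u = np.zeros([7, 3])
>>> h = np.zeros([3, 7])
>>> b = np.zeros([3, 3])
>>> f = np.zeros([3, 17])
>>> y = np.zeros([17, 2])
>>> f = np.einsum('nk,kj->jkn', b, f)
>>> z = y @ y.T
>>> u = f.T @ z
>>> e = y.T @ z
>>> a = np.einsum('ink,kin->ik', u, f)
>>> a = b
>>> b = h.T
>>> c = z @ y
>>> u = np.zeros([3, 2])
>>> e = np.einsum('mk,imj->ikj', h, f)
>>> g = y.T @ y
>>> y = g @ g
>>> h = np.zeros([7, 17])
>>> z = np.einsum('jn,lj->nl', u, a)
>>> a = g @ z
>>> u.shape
(3, 2)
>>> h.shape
(7, 17)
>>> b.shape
(7, 3)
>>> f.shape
(17, 3, 3)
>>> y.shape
(2, 2)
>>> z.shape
(2, 3)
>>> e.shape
(17, 7, 3)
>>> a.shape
(2, 3)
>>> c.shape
(17, 2)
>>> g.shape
(2, 2)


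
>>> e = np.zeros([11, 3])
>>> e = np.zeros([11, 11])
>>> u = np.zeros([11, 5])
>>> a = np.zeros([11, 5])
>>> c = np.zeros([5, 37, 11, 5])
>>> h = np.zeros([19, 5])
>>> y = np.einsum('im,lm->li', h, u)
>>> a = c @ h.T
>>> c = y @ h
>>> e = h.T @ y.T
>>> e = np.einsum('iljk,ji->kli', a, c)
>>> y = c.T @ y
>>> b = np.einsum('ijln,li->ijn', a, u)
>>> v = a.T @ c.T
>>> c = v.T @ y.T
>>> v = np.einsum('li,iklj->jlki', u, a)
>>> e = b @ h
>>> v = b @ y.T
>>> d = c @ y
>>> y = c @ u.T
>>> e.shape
(5, 37, 5)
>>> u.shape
(11, 5)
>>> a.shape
(5, 37, 11, 19)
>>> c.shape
(11, 37, 11, 5)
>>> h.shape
(19, 5)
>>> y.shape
(11, 37, 11, 11)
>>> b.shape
(5, 37, 19)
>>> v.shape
(5, 37, 5)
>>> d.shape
(11, 37, 11, 19)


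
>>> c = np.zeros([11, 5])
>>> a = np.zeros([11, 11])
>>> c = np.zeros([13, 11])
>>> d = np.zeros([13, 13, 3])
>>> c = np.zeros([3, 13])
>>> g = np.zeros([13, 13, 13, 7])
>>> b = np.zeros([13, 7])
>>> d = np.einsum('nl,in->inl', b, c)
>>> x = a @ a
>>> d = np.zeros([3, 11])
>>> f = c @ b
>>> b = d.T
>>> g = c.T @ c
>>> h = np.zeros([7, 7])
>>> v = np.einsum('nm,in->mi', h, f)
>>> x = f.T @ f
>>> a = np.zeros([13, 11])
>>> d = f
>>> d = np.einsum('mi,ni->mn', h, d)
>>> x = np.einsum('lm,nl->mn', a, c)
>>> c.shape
(3, 13)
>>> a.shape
(13, 11)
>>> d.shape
(7, 3)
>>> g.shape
(13, 13)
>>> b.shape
(11, 3)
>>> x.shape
(11, 3)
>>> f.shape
(3, 7)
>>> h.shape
(7, 7)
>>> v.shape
(7, 3)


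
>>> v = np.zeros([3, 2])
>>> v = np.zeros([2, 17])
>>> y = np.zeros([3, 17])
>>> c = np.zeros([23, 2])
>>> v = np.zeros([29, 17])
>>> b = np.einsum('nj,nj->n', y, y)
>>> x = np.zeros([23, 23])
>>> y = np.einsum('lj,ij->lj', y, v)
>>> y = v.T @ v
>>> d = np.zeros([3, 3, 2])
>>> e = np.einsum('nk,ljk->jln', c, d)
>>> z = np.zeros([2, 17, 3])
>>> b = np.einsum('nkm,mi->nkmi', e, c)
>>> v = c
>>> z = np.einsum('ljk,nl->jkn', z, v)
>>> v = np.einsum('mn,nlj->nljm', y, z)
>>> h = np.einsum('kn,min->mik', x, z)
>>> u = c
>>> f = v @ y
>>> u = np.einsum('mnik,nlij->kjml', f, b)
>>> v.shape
(17, 3, 23, 17)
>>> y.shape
(17, 17)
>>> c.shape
(23, 2)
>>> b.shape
(3, 3, 23, 2)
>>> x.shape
(23, 23)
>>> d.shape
(3, 3, 2)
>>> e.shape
(3, 3, 23)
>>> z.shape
(17, 3, 23)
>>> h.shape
(17, 3, 23)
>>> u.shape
(17, 2, 17, 3)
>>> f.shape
(17, 3, 23, 17)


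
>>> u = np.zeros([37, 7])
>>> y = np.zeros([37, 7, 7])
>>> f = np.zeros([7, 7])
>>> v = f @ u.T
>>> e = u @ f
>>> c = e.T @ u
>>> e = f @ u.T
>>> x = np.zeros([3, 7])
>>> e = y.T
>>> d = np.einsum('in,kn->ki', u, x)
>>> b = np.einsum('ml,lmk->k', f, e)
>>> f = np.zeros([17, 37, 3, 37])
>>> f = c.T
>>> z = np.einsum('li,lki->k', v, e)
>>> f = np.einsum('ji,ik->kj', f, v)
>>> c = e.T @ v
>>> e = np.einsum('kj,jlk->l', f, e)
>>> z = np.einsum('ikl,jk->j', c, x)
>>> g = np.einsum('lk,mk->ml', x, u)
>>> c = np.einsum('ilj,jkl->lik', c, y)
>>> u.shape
(37, 7)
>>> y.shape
(37, 7, 7)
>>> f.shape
(37, 7)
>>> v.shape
(7, 37)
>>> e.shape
(7,)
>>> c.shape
(7, 37, 7)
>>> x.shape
(3, 7)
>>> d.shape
(3, 37)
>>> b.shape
(37,)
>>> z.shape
(3,)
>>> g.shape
(37, 3)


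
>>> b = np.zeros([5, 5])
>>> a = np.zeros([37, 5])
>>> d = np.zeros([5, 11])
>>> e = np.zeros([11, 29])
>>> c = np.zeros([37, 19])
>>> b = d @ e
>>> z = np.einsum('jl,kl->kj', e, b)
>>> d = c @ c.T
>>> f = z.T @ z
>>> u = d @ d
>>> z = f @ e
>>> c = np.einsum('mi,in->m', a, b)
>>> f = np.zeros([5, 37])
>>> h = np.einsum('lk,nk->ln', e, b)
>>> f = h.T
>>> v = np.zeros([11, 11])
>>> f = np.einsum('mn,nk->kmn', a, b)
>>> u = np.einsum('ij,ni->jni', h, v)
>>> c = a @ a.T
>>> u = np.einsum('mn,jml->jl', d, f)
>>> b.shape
(5, 29)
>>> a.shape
(37, 5)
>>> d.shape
(37, 37)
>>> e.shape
(11, 29)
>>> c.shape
(37, 37)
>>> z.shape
(11, 29)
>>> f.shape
(29, 37, 5)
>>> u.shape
(29, 5)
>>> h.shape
(11, 5)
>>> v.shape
(11, 11)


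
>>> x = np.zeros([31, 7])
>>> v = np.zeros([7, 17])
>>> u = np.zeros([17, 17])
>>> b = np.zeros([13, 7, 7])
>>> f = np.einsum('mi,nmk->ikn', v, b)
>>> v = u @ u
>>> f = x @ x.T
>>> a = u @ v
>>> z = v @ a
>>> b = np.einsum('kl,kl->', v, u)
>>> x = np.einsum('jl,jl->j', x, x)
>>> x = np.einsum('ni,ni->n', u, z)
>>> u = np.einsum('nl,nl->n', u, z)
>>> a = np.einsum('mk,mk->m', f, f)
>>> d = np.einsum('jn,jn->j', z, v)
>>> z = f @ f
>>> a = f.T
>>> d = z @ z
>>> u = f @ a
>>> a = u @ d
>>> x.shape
(17,)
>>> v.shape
(17, 17)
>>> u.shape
(31, 31)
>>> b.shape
()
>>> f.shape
(31, 31)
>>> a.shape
(31, 31)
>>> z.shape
(31, 31)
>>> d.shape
(31, 31)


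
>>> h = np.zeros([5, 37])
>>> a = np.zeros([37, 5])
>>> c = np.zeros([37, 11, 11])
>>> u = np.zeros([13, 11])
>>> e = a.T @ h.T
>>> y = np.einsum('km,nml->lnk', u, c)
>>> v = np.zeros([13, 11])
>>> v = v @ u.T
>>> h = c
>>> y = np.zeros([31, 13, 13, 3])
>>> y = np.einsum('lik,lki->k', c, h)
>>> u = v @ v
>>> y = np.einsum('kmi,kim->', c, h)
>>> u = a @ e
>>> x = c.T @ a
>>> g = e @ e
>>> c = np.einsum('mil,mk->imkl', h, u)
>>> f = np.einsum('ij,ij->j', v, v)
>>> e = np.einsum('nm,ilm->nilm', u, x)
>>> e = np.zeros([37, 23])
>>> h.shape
(37, 11, 11)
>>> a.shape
(37, 5)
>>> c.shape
(11, 37, 5, 11)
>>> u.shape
(37, 5)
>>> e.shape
(37, 23)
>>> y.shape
()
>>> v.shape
(13, 13)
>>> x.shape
(11, 11, 5)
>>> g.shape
(5, 5)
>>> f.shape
(13,)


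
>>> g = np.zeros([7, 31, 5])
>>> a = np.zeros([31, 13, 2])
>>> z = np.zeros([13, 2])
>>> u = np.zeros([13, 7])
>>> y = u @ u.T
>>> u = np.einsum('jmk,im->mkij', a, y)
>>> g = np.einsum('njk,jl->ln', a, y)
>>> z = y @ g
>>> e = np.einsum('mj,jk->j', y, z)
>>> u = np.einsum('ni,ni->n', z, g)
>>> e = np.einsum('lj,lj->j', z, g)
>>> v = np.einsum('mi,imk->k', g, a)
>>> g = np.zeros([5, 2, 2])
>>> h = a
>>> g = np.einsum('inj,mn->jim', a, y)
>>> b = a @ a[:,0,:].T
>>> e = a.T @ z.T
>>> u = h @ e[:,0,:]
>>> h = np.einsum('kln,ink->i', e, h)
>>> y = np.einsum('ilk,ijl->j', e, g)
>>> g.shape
(2, 31, 13)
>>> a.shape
(31, 13, 2)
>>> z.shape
(13, 31)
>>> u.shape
(31, 13, 13)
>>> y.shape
(31,)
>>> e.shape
(2, 13, 13)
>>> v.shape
(2,)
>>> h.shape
(31,)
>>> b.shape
(31, 13, 31)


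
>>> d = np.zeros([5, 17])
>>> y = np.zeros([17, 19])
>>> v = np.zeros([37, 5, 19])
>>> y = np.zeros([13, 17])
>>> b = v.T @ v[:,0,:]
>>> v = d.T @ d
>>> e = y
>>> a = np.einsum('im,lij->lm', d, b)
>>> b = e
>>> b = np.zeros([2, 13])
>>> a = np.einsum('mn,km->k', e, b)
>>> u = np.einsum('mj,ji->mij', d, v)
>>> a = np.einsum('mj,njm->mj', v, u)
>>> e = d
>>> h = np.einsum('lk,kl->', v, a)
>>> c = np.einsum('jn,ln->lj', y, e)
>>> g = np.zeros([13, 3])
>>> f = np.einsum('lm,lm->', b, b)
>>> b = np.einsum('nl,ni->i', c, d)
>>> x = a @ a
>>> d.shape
(5, 17)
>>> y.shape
(13, 17)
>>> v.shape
(17, 17)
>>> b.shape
(17,)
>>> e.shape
(5, 17)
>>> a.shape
(17, 17)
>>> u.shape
(5, 17, 17)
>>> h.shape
()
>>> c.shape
(5, 13)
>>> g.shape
(13, 3)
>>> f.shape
()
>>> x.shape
(17, 17)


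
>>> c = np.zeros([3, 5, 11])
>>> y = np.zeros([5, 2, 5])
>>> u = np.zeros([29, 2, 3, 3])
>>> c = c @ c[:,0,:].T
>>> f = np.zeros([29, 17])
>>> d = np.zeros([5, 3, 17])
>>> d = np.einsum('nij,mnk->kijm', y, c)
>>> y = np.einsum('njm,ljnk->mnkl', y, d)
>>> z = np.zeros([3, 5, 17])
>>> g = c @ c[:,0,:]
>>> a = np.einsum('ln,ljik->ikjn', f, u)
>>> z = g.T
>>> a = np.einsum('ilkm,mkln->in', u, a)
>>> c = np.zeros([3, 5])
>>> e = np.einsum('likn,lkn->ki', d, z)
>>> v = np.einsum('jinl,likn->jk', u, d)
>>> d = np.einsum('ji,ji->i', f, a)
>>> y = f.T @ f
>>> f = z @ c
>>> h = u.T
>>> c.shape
(3, 5)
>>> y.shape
(17, 17)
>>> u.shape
(29, 2, 3, 3)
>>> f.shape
(3, 5, 5)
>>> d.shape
(17,)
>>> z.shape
(3, 5, 3)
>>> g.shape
(3, 5, 3)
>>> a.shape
(29, 17)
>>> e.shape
(5, 2)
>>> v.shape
(29, 5)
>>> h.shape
(3, 3, 2, 29)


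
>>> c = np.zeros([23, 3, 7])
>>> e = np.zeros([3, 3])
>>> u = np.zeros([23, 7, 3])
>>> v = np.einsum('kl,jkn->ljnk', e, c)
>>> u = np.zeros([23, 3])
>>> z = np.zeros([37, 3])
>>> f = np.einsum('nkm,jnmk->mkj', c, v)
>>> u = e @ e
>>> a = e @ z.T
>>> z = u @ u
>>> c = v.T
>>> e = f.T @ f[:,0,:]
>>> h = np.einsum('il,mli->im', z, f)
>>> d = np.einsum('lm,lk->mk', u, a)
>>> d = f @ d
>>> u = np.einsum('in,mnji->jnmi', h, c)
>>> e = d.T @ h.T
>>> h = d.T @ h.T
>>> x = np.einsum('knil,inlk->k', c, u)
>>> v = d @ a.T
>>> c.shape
(3, 7, 23, 3)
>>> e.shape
(37, 3, 3)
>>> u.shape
(23, 7, 3, 3)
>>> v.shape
(7, 3, 3)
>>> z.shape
(3, 3)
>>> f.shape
(7, 3, 3)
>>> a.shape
(3, 37)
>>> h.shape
(37, 3, 3)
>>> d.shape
(7, 3, 37)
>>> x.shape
(3,)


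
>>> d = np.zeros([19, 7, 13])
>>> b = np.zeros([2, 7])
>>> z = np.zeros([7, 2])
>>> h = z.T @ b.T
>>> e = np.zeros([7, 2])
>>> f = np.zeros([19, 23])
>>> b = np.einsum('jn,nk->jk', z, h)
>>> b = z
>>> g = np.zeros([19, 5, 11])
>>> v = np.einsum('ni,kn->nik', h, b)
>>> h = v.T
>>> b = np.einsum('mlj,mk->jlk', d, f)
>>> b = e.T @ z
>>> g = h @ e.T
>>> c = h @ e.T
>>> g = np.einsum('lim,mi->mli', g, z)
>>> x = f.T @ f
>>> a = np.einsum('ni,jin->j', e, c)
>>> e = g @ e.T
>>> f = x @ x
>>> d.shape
(19, 7, 13)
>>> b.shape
(2, 2)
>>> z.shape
(7, 2)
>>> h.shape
(7, 2, 2)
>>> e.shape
(7, 7, 7)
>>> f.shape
(23, 23)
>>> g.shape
(7, 7, 2)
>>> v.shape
(2, 2, 7)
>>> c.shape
(7, 2, 7)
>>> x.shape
(23, 23)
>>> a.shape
(7,)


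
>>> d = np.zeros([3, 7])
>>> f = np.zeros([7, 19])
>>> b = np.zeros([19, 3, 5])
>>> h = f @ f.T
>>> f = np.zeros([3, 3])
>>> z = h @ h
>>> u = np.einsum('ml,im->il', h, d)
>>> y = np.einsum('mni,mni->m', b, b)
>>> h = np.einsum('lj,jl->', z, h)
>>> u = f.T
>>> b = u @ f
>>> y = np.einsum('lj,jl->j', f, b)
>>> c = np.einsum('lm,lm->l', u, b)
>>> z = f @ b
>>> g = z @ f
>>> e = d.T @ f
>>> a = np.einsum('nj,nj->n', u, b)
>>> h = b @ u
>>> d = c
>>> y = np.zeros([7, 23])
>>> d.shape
(3,)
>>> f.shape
(3, 3)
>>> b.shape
(3, 3)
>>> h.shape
(3, 3)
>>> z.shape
(3, 3)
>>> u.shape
(3, 3)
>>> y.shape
(7, 23)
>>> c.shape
(3,)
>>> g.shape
(3, 3)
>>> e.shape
(7, 3)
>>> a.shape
(3,)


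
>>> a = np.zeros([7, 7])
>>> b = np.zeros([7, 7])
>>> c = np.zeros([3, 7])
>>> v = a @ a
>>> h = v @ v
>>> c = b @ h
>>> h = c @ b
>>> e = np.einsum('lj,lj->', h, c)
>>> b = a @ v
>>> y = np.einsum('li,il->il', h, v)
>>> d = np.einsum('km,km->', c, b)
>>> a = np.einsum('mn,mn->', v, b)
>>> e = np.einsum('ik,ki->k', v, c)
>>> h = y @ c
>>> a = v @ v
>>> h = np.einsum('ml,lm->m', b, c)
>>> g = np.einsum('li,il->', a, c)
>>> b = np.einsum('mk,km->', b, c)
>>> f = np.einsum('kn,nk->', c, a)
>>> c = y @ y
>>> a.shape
(7, 7)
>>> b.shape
()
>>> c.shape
(7, 7)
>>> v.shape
(7, 7)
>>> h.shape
(7,)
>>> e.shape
(7,)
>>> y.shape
(7, 7)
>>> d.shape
()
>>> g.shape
()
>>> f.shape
()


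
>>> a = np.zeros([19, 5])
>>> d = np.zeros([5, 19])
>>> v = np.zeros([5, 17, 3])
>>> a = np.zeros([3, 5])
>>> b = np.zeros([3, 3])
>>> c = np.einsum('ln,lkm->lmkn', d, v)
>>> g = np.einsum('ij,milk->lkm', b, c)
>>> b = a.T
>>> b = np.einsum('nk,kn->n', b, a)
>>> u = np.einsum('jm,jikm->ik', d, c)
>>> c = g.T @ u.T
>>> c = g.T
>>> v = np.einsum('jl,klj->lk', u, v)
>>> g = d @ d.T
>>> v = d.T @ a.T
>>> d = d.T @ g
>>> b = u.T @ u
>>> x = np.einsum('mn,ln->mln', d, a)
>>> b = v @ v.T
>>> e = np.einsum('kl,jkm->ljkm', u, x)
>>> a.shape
(3, 5)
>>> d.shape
(19, 5)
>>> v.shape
(19, 3)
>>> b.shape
(19, 19)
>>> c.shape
(5, 19, 17)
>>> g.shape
(5, 5)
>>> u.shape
(3, 17)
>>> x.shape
(19, 3, 5)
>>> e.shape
(17, 19, 3, 5)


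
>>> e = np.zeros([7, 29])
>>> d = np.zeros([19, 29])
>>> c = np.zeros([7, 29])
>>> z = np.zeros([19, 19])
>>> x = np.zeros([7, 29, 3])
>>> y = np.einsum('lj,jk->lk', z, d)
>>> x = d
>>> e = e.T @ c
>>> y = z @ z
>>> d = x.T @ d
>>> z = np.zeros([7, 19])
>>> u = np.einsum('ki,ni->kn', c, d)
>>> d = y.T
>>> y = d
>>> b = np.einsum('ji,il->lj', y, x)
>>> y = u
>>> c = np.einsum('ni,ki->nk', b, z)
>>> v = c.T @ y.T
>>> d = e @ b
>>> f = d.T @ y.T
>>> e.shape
(29, 29)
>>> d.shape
(29, 19)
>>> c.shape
(29, 7)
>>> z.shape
(7, 19)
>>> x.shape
(19, 29)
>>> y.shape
(7, 29)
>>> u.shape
(7, 29)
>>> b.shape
(29, 19)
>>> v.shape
(7, 7)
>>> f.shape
(19, 7)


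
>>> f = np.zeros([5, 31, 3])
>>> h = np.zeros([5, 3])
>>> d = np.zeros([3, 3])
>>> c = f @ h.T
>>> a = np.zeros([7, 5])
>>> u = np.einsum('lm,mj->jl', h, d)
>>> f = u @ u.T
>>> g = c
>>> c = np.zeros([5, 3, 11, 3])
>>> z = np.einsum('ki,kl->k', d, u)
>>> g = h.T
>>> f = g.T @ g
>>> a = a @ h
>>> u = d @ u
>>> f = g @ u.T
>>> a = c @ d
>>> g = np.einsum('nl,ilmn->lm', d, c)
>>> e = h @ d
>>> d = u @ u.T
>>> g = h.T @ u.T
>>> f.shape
(3, 3)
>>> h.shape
(5, 3)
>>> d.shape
(3, 3)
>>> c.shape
(5, 3, 11, 3)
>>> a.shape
(5, 3, 11, 3)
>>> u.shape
(3, 5)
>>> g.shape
(3, 3)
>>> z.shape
(3,)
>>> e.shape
(5, 3)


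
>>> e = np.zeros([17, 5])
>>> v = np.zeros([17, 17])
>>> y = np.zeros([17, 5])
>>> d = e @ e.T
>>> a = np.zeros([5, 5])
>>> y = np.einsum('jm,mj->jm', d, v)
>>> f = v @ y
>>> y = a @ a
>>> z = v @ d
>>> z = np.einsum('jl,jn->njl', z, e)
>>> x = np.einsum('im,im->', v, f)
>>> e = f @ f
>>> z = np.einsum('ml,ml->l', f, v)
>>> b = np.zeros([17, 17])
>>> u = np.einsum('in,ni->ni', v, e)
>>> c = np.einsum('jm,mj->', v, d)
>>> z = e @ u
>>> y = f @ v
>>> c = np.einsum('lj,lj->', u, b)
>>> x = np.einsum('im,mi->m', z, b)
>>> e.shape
(17, 17)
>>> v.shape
(17, 17)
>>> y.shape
(17, 17)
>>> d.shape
(17, 17)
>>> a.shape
(5, 5)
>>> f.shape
(17, 17)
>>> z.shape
(17, 17)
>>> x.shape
(17,)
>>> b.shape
(17, 17)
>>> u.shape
(17, 17)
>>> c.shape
()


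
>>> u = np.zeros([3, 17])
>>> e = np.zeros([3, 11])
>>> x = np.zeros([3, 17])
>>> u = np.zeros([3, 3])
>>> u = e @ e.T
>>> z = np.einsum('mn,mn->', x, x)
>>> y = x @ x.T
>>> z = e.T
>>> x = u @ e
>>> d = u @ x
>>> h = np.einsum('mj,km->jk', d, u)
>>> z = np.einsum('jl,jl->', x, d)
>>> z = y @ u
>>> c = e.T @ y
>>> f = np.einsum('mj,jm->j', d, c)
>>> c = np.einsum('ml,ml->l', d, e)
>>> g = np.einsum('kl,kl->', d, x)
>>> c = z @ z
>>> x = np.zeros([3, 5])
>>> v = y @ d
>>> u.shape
(3, 3)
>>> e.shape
(3, 11)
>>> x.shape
(3, 5)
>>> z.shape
(3, 3)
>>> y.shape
(3, 3)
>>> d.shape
(3, 11)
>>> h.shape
(11, 3)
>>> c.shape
(3, 3)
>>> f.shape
(11,)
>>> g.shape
()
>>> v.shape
(3, 11)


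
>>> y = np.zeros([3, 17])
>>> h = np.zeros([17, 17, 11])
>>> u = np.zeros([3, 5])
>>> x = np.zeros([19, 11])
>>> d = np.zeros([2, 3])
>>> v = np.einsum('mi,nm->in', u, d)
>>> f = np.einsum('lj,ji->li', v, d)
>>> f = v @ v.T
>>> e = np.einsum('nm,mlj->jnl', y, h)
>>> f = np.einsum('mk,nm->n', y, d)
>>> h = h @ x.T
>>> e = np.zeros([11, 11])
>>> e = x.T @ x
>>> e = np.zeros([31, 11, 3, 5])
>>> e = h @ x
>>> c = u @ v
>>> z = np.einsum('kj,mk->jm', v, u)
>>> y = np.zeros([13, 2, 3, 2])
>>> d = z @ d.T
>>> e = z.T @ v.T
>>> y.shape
(13, 2, 3, 2)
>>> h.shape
(17, 17, 19)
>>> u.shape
(3, 5)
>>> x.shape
(19, 11)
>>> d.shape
(2, 2)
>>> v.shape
(5, 2)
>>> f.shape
(2,)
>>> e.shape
(3, 5)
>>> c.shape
(3, 2)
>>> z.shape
(2, 3)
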